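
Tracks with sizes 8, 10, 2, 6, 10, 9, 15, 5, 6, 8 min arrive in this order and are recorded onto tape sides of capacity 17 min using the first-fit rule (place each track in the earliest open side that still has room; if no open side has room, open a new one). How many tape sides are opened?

  8 → side 1 (new)  [load 8/17]
  10 → side 2 (new)  [load 10/17]
  2 → side 1  [load 10/17]
  6 → side 1  [load 16/17]
  10 → side 3 (new)  [load 10/17]
  9 → side 4 (new)  [load 9/17]
  15 → side 5 (new)  [load 15/17]
  5 → side 2  [load 15/17]
  6 → side 3  [load 16/17]
  8 → side 4  [load 17/17]
5 tape sides opened.

5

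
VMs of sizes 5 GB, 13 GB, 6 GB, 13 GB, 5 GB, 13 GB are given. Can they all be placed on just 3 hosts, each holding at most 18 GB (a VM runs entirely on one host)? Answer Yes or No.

Total = 55 GB; ⌈55/18⌉ = 4.
At least 4 hosts are required, but only 3 are allowed.

No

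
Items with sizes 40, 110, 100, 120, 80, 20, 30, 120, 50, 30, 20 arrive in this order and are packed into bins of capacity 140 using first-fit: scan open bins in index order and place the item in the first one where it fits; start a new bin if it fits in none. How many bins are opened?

  40 → bin 1 (new)  [load 40/140]
  110 → bin 2 (new)  [load 110/140]
  100 → bin 1  [load 140/140]
  120 → bin 3 (new)  [load 120/140]
  80 → bin 4 (new)  [load 80/140]
  20 → bin 2  [load 130/140]
  30 → bin 4  [load 110/140]
  120 → bin 5 (new)  [load 120/140]
  50 → bin 6 (new)  [load 50/140]
  30 → bin 4  [load 140/140]
  20 → bin 3  [load 140/140]
6 bins opened.

6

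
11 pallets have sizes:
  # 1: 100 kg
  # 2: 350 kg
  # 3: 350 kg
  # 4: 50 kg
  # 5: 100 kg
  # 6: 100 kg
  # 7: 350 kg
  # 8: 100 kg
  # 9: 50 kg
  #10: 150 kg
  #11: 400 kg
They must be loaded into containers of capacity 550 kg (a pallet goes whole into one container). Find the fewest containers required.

Total = 400 + 350 + 350 + 350 + 150 + 100 + 100 + 100 + 100 + 50 + 50 = 2100 kg.
Lower bound: ⌈2100/550⌉ = 4 containers.
A packing using 4 containers:
  container 1: 400 + 150 = 550
  container 2: 350 + 100 + 100 = 550
  container 3: 350 + 100 + 100 = 550
  container 4: 350 + 50 + 50 = 450
This matches the lower bound, so 4 is optimal.

4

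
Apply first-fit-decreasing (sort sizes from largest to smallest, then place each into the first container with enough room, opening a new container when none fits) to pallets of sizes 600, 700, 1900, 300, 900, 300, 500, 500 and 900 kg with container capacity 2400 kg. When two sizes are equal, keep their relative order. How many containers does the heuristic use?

Sorted descending: 1900, 900, 900, 700, 600, 500, 500, 300, 300.
  1900 → container 1 (new)  [load 1900/2400]
  900 → container 2 (new)  [load 900/2400]
  900 → container 2  [load 1800/2400]
  700 → container 3 (new)  [load 700/2400]
  600 → container 2  [load 2400/2400]
  500 → container 1  [load 2400/2400]
  500 → container 3  [load 1200/2400]
  300 → container 3  [load 1500/2400]
  300 → container 3  [load 1800/2400]
3 containers opened.

3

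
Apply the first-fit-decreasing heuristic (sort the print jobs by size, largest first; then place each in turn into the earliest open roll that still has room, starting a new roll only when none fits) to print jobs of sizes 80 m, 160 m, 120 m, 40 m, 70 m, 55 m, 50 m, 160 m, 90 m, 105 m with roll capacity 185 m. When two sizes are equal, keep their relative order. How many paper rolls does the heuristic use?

6

Sorted descending: 160, 160, 120, 105, 90, 80, 70, 55, 50, 40.
  160 → roll 1 (new)  [load 160/185]
  160 → roll 2 (new)  [load 160/185]
  120 → roll 3 (new)  [load 120/185]
  105 → roll 4 (new)  [load 105/185]
  90 → roll 5 (new)  [load 90/185]
  80 → roll 4  [load 185/185]
  70 → roll 5  [load 160/185]
  55 → roll 3  [load 175/185]
  50 → roll 6 (new)  [load 50/185]
  40 → roll 6  [load 90/185]
6 paper rolls opened.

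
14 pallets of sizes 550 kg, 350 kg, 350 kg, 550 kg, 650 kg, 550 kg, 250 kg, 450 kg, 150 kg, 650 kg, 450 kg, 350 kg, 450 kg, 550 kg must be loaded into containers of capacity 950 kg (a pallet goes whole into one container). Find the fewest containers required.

8

Total = 650 + 650 + 550 + 550 + 550 + 550 + 450 + 450 + 450 + 350 + 350 + 350 + 250 + 150 = 6300 kg.
Lower bound: ⌈6300/950⌉ = 7 containers.
A packing using 8 containers:
  container 1: 650 + 250 = 900
  container 2: 650 + 150 = 800
  container 3: 550 + 350 = 900
  container 4: 550 + 350 = 900
  container 5: 550 + 350 = 900
  container 6: 550 = 550
  container 7: 450 + 450 = 900
  container 8: 450 = 450
No arrangement into 7 containers stays within capacity, so 8 is optimal.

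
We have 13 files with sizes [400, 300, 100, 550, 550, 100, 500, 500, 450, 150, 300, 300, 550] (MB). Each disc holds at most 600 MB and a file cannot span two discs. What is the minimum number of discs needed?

Total = 550 + 550 + 550 + 500 + 500 + 450 + 400 + 300 + 300 + 300 + 150 + 100 + 100 = 4750 MB.
Lower bound: ⌈4750/600⌉ = 8 discs.
A packing using 9 discs:
  disc 1: 550 = 550
  disc 2: 550 = 550
  disc 3: 550 = 550
  disc 4: 500 + 100 = 600
  disc 5: 500 + 100 = 600
  disc 6: 450 + 150 = 600
  disc 7: 400 = 400
  disc 8: 300 + 300 = 600
  disc 9: 300 = 300
No arrangement into 8 discs stays within capacity, so 9 is optimal.

9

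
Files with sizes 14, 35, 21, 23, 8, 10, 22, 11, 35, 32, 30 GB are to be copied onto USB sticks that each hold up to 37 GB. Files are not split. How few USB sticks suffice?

Total = 35 + 35 + 32 + 30 + 23 + 22 + 21 + 14 + 11 + 10 + 8 = 241 GB.
Lower bound: ⌈241/37⌉ = 7 USB sticks.
A packing using 8 USB sticks:
  USB stick 1: 35 = 35
  USB stick 2: 35 = 35
  USB stick 3: 32 = 32
  USB stick 4: 30 = 30
  USB stick 5: 23 + 14 = 37
  USB stick 6: 22 + 11 = 33
  USB stick 7: 21 + 10 = 31
  USB stick 8: 8 = 8
No arrangement into 7 USB sticks stays within capacity, so 8 is optimal.

8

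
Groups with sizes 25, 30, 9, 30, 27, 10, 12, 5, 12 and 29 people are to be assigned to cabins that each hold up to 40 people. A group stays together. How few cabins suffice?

Total = 30 + 30 + 29 + 27 + 25 + 12 + 12 + 10 + 9 + 5 = 189 people.
Lower bound: ⌈189/40⌉ = 5 cabins.
A packing using 5 cabins:
  cabin 1: 30 + 10 = 40
  cabin 2: 30 + 9 = 39
  cabin 3: 29 + 5 = 34
  cabin 4: 27 + 12 = 39
  cabin 5: 25 + 12 = 37
This matches the lower bound, so 5 is optimal.

5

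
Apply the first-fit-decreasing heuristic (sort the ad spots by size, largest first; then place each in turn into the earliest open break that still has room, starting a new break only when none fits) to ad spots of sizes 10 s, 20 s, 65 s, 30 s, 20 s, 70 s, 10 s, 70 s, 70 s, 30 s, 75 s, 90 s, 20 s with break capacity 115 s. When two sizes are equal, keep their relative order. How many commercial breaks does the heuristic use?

6

Sorted descending: 90, 75, 70, 70, 70, 65, 30, 30, 20, 20, 20, 10, 10.
  90 → break 1 (new)  [load 90/115]
  75 → break 2 (new)  [load 75/115]
  70 → break 3 (new)  [load 70/115]
  70 → break 4 (new)  [load 70/115]
  70 → break 5 (new)  [load 70/115]
  65 → break 6 (new)  [load 65/115]
  30 → break 2  [load 105/115]
  30 → break 3  [load 100/115]
  20 → break 1  [load 110/115]
  20 → break 4  [load 90/115]
  20 → break 4  [load 110/115]
  10 → break 2  [load 115/115]
  10 → break 3  [load 110/115]
6 commercial breaks opened.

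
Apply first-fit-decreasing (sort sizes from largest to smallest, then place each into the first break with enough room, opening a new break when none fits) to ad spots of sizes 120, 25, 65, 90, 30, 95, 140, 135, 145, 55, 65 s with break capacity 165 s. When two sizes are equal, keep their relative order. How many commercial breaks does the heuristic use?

Sorted descending: 145, 140, 135, 120, 95, 90, 65, 65, 55, 30, 25.
  145 → break 1 (new)  [load 145/165]
  140 → break 2 (new)  [load 140/165]
  135 → break 3 (new)  [load 135/165]
  120 → break 4 (new)  [load 120/165]
  95 → break 5 (new)  [load 95/165]
  90 → break 6 (new)  [load 90/165]
  65 → break 5  [load 160/165]
  65 → break 6  [load 155/165]
  55 → break 7 (new)  [load 55/165]
  30 → break 3  [load 165/165]
  25 → break 2  [load 165/165]
7 commercial breaks opened.

7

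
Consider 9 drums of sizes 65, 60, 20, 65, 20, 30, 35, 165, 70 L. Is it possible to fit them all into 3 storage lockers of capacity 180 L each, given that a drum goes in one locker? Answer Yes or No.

Total = 530 L; ⌈530/180⌉ = 3.
The bound of 3 does not rule out 3, but exhaustive search shows no assignment into 3 storage lockers of capacity 180 L exists — the minimum is 4.

No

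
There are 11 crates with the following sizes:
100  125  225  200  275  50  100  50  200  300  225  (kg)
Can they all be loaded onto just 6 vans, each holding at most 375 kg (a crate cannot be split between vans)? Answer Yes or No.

A valid assignment using 6 vans:
  van 1: 300 + 50 = 350
  van 2: 275 + 100 = 375
  van 3: 225 + 125 = 350
  van 4: 225 + 100 + 50 = 375
  van 5: 200 = 200
  van 6: 200 = 200
Every load is within 375 kg, so 6 vans suffice.

Yes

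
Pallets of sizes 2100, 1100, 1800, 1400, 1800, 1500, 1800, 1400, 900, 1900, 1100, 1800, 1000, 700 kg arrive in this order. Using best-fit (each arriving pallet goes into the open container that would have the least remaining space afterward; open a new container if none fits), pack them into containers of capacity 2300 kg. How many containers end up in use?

  2100 → container 1 (new)  [load 2100/2300]
  1100 → container 2 (new)  [load 1100/2300]
  1800 → container 3 (new)  [load 1800/2300]
  1400 → container 4 (new)  [load 1400/2300]
  1800 → container 5 (new)  [load 1800/2300]
  1500 → container 6 (new)  [load 1500/2300]
  1800 → container 7 (new)  [load 1800/2300]
  1400 → container 8 (new)  [load 1400/2300]
  900 → container 4  [load 2300/2300]
  1900 → container 9 (new)  [load 1900/2300]
  1100 → container 2  [load 2200/2300]
  1800 → container 10 (new)  [load 1800/2300]
  1000 → container 11 (new)  [load 1000/2300]
  700 → container 6  [load 2200/2300]
11 containers opened.

11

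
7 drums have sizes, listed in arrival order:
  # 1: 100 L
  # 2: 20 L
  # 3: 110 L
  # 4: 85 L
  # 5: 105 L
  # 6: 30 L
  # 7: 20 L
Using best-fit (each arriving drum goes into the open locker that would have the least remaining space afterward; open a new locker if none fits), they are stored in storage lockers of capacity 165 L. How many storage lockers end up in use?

4

  100 → locker 1 (new)  [load 100/165]
  20 → locker 1  [load 120/165]
  110 → locker 2 (new)  [load 110/165]
  85 → locker 3 (new)  [load 85/165]
  105 → locker 4 (new)  [load 105/165]
  30 → locker 1  [load 150/165]
  20 → locker 2  [load 130/165]
4 storage lockers opened.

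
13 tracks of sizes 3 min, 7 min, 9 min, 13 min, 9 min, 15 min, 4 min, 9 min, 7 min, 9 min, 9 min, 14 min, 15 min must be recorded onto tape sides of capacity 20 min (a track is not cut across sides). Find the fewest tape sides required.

7

Total = 15 + 15 + 14 + 13 + 9 + 9 + 9 + 9 + 9 + 7 + 7 + 4 + 3 = 123 min.
Lower bound: ⌈123/20⌉ = 7 tape sides.
A packing using 7 tape sides:
  side 1: 15 + 4 = 19
  side 2: 15 + 3 = 18
  side 3: 14 = 14
  side 4: 13 + 7 = 20
  side 5: 9 + 9 = 18
  side 6: 9 + 9 = 18
  side 7: 9 + 7 = 16
This matches the lower bound, so 7 is optimal.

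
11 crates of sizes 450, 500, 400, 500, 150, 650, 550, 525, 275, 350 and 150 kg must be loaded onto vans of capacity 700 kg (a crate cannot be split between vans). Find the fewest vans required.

Total = 650 + 550 + 525 + 500 + 500 + 450 + 400 + 350 + 275 + 150 + 150 = 4500 kg.
Lower bound: ⌈4500/700⌉ = 7 vans.
A packing using 8 vans:
  van 1: 650 = 650
  van 2: 550 + 150 = 700
  van 3: 525 + 150 = 675
  van 4: 500 = 500
  van 5: 500 = 500
  van 6: 450 = 450
  van 7: 400 + 275 = 675
  van 8: 350 = 350
No arrangement into 7 vans stays within capacity, so 8 is optimal.

8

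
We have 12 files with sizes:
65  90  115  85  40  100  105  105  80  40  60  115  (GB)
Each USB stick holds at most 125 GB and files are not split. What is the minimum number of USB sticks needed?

9

Total = 115 + 115 + 105 + 105 + 100 + 90 + 85 + 80 + 65 + 60 + 40 + 40 = 1000 GB.
Lower bound: ⌈1000/125⌉ = 8 USB sticks.
Also, 9 files each exceed 125/2 GB, and no two of those can share a USB stick, so at least 9 USB sticks are needed.
A packing using 9 USB sticks:
  USB stick 1: 115 = 115
  USB stick 2: 115 = 115
  USB stick 3: 105 = 105
  USB stick 4: 105 = 105
  USB stick 5: 100 = 100
  USB stick 6: 90 = 90
  USB stick 7: 85 + 40 = 125
  USB stick 8: 80 + 40 = 120
  USB stick 9: 65 + 60 = 125
This matches the lower bound, so 9 is optimal.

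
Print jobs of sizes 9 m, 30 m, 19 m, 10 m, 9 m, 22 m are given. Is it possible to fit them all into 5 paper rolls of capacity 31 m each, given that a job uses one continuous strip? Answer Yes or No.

A valid assignment using 4 paper rolls:
  roll 1: 30 = 30
  roll 2: 22 + 9 = 31
  roll 3: 19 + 10 = 29
  roll 4: 9 = 9
That uses only 4 ≤ 5, so 5 paper rolls are enough.

Yes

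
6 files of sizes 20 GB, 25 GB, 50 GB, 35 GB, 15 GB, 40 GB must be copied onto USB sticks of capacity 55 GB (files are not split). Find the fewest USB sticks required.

Total = 50 + 40 + 35 + 25 + 20 + 15 = 185 GB.
Lower bound: ⌈185/55⌉ = 4 USB sticks.
A packing using 4 USB sticks:
  USB stick 1: 50 = 50
  USB stick 2: 40 + 15 = 55
  USB stick 3: 35 + 20 = 55
  USB stick 4: 25 = 25
This matches the lower bound, so 4 is optimal.

4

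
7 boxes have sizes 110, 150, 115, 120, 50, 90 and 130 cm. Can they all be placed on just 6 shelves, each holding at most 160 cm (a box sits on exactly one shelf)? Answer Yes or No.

A valid assignment using 6 shelves:
  shelf 1: 150 = 150
  shelf 2: 130 = 130
  shelf 3: 120 = 120
  shelf 4: 115 = 115
  shelf 5: 110 + 50 = 160
  shelf 6: 90 = 90
Every load is within 160 cm, so 6 shelves suffice.

Yes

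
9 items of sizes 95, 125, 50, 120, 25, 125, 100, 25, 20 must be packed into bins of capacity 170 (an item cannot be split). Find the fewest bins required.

Total = 125 + 125 + 120 + 100 + 95 + 50 + 25 + 25 + 20 = 685.
Lower bound: ⌈685/170⌉ = 5 bins.
A packing using 5 bins:
  bin 1: 125 + 25 + 20 = 170
  bin 2: 125 + 25 = 150
  bin 3: 120 + 50 = 170
  bin 4: 100 = 100
  bin 5: 95 = 95
This matches the lower bound, so 5 is optimal.

5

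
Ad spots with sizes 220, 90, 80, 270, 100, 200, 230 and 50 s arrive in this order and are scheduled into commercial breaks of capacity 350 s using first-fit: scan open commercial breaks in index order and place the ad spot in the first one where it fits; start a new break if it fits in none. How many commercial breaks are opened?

4

  220 → break 1 (new)  [load 220/350]
  90 → break 1  [load 310/350]
  80 → break 2 (new)  [load 80/350]
  270 → break 2  [load 350/350]
  100 → break 3 (new)  [load 100/350]
  200 → break 3  [load 300/350]
  230 → break 4 (new)  [load 230/350]
  50 → break 3  [load 350/350]
4 commercial breaks opened.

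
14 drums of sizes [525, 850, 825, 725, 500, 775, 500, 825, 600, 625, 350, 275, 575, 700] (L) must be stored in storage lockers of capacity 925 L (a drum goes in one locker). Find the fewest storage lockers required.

12

Total = 850 + 825 + 825 + 775 + 725 + 700 + 625 + 600 + 575 + 525 + 500 + 500 + 350 + 275 = 8650 L.
Lower bound: ⌈8650/925⌉ = 10 storage lockers.
Also, 12 drums each exceed 925/2 L, and no two of those can share a locker, so at least 12 storage lockers are needed.
A packing using 12 storage lockers:
  locker 1: 850 = 850
  locker 2: 825 = 825
  locker 3: 825 = 825
  locker 4: 775 = 775
  locker 5: 725 = 725
  locker 6: 700 = 700
  locker 7: 625 + 275 = 900
  locker 8: 600 = 600
  locker 9: 575 + 350 = 925
  locker 10: 525 = 525
  locker 11: 500 = 500
  locker 12: 500 = 500
This matches the lower bound, so 12 is optimal.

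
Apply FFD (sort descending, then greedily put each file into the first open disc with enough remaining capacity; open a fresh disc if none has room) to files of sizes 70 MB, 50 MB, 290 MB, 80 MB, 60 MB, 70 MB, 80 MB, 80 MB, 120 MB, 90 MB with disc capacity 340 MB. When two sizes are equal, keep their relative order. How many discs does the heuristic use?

4

Sorted descending: 290, 120, 90, 80, 80, 80, 70, 70, 60, 50.
  290 → disc 1 (new)  [load 290/340]
  120 → disc 2 (new)  [load 120/340]
  90 → disc 2  [load 210/340]
  80 → disc 2  [load 290/340]
  80 → disc 3 (new)  [load 80/340]
  80 → disc 3  [load 160/340]
  70 → disc 3  [load 230/340]
  70 → disc 3  [load 300/340]
  60 → disc 4 (new)  [load 60/340]
  50 → disc 1  [load 340/340]
4 discs opened.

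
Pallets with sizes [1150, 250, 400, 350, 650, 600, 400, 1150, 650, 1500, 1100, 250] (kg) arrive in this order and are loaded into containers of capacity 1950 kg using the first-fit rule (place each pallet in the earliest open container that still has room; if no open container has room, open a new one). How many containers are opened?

  1150 → container 1 (new)  [load 1150/1950]
  250 → container 1  [load 1400/1950]
  400 → container 1  [load 1800/1950]
  350 → container 2 (new)  [load 350/1950]
  650 → container 2  [load 1000/1950]
  600 → container 2  [load 1600/1950]
  400 → container 3 (new)  [load 400/1950]
  1150 → container 3  [load 1550/1950]
  650 → container 4 (new)  [load 650/1950]
  1500 → container 5 (new)  [load 1500/1950]
  1100 → container 4  [load 1750/1950]
  250 → container 2  [load 1850/1950]
5 containers opened.

5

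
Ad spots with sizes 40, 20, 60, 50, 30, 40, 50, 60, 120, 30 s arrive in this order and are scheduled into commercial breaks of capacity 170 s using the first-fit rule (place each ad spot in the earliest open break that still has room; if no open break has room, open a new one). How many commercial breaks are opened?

  40 → break 1 (new)  [load 40/170]
  20 → break 1  [load 60/170]
  60 → break 1  [load 120/170]
  50 → break 1  [load 170/170]
  30 → break 2 (new)  [load 30/170]
  40 → break 2  [load 70/170]
  50 → break 2  [load 120/170]
  60 → break 3 (new)  [load 60/170]
  120 → break 4 (new)  [load 120/170]
  30 → break 2  [load 150/170]
4 commercial breaks opened.

4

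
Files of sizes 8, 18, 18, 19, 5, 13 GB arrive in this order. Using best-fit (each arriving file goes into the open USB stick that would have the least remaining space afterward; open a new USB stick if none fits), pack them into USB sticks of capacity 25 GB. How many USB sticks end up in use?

  8 → USB stick 1 (new)  [load 8/25]
  18 → USB stick 2 (new)  [load 18/25]
  18 → USB stick 3 (new)  [load 18/25]
  19 → USB stick 4 (new)  [load 19/25]
  5 → USB stick 4  [load 24/25]
  13 → USB stick 1  [load 21/25]
4 USB sticks opened.

4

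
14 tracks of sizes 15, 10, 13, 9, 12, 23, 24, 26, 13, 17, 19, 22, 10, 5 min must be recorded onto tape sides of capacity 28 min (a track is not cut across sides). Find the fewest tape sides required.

Total = 26 + 24 + 23 + 22 + 19 + 17 + 15 + 13 + 13 + 12 + 10 + 10 + 9 + 5 = 218 min.
Lower bound: ⌈218/28⌉ = 8 tape sides.
A packing using 9 tape sides:
  side 1: 26 = 26
  side 2: 24 = 24
  side 3: 23 + 5 = 28
  side 4: 22 = 22
  side 5: 19 + 9 = 28
  side 6: 17 + 10 = 27
  side 7: 15 + 13 = 28
  side 8: 13 + 12 = 25
  side 9: 10 = 10
No arrangement into 8 tape sides stays within capacity, so 9 is optimal.

9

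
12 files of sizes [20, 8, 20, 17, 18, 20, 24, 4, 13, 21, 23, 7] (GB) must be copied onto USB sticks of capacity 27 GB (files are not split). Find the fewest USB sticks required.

Total = 24 + 23 + 21 + 20 + 20 + 20 + 18 + 17 + 13 + 8 + 7 + 4 = 195 GB.
Lower bound: ⌈195/27⌉ = 8 USB sticks.
A packing using 9 USB sticks:
  USB stick 1: 24 = 24
  USB stick 2: 23 + 4 = 27
  USB stick 3: 21 = 21
  USB stick 4: 20 + 7 = 27
  USB stick 5: 20 = 20
  USB stick 6: 20 = 20
  USB stick 7: 18 + 8 = 26
  USB stick 8: 17 = 17
  USB stick 9: 13 = 13
No arrangement into 8 USB sticks stays within capacity, so 9 is optimal.

9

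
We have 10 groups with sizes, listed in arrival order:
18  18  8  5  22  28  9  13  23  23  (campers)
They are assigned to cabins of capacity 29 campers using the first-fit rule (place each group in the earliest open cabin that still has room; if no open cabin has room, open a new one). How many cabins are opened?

  18 → cabin 1 (new)  [load 18/29]
  18 → cabin 2 (new)  [load 18/29]
  8 → cabin 1  [load 26/29]
  5 → cabin 2  [load 23/29]
  22 → cabin 3 (new)  [load 22/29]
  28 → cabin 4 (new)  [load 28/29]
  9 → cabin 5 (new)  [load 9/29]
  13 → cabin 5  [load 22/29]
  23 → cabin 6 (new)  [load 23/29]
  23 → cabin 7 (new)  [load 23/29]
7 cabins opened.

7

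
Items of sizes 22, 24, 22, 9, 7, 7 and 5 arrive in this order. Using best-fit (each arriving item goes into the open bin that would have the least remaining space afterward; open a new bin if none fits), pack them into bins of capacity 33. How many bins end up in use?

  22 → bin 1 (new)  [load 22/33]
  24 → bin 2 (new)  [load 24/33]
  22 → bin 3 (new)  [load 22/33]
  9 → bin 2  [load 33/33]
  7 → bin 1  [load 29/33]
  7 → bin 3  [load 29/33]
  5 → bin 4 (new)  [load 5/33]
4 bins opened.

4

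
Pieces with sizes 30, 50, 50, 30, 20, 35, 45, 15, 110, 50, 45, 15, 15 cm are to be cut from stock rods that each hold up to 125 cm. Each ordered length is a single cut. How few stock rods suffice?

Total = 110 + 50 + 50 + 50 + 45 + 45 + 35 + 30 + 30 + 20 + 15 + 15 + 15 = 510 cm.
Lower bound: ⌈510/125⌉ = 5 stock rods.
A packing using 5 stock rods:
  stock rod 1: 110 + 15 = 125
  stock rod 2: 50 + 50 + 20 = 120
  stock rod 3: 50 + 45 + 30 = 125
  stock rod 4: 45 + 35 + 30 + 15 = 125
  stock rod 5: 15 = 15
This matches the lower bound, so 5 is optimal.

5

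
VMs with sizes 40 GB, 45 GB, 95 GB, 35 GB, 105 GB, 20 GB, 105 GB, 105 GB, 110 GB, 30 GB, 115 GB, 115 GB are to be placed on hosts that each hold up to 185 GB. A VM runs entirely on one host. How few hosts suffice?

7

Total = 115 + 115 + 110 + 105 + 105 + 105 + 95 + 45 + 40 + 35 + 30 + 20 = 920 GB.
Lower bound: ⌈920/185⌉ = 5 hosts.
Also, 7 VMs each exceed 185/2 GB, and no two of those can share a host, so at least 7 hosts are needed.
A packing using 7 hosts:
  host 1: 115 + 45 + 20 = 180
  host 2: 115 + 40 + 30 = 185
  host 3: 110 + 35 = 145
  host 4: 105 = 105
  host 5: 105 = 105
  host 6: 105 = 105
  host 7: 95 = 95
This matches the lower bound, so 7 is optimal.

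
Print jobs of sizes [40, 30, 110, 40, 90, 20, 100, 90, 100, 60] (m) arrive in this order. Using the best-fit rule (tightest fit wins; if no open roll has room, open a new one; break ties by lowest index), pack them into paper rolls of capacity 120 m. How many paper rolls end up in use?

  40 → roll 1 (new)  [load 40/120]
  30 → roll 1  [load 70/120]
  110 → roll 2 (new)  [load 110/120]
  40 → roll 1  [load 110/120]
  90 → roll 3 (new)  [load 90/120]
  20 → roll 3  [load 110/120]
  100 → roll 4 (new)  [load 100/120]
  90 → roll 5 (new)  [load 90/120]
  100 → roll 6 (new)  [load 100/120]
  60 → roll 7 (new)  [load 60/120]
7 paper rolls opened.

7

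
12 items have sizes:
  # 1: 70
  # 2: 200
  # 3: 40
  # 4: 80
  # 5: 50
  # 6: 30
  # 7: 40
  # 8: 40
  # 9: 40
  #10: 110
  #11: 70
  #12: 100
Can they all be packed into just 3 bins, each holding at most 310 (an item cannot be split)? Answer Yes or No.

Yes

A valid assignment using 3 bins:
  bin 1: 200 + 110 = 310
  bin 2: 100 + 80 + 70 + 50 = 300
  bin 3: 70 + 40 + 40 + 40 + 40 + 30 = 260
Every load is within 310, so 3 bins suffice.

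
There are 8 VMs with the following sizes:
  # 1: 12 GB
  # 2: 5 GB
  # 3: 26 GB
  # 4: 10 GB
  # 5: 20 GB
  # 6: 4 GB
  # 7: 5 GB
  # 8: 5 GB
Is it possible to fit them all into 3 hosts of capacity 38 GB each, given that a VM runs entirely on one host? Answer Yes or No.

A valid assignment using 3 hosts:
  host 1: 26 + 12 = 38
  host 2: 20 + 10 + 5 = 35
  host 3: 5 + 5 + 4 = 14
Every load is within 38 GB, so 3 hosts suffice.

Yes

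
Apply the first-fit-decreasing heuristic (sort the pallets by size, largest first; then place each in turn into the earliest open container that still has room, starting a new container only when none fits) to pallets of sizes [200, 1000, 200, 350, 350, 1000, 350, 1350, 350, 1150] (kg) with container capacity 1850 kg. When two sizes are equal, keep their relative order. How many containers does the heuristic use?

4

Sorted descending: 1350, 1150, 1000, 1000, 350, 350, 350, 350, 200, 200.
  1350 → container 1 (new)  [load 1350/1850]
  1150 → container 2 (new)  [load 1150/1850]
  1000 → container 3 (new)  [load 1000/1850]
  1000 → container 4 (new)  [load 1000/1850]
  350 → container 1  [load 1700/1850]
  350 → container 2  [load 1500/1850]
  350 → container 2  [load 1850/1850]
  350 → container 3  [load 1350/1850]
  200 → container 3  [load 1550/1850]
  200 → container 3  [load 1750/1850]
4 containers opened.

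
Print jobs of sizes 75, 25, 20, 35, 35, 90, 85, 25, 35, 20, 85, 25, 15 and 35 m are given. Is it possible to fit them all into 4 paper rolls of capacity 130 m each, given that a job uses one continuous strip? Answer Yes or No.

No

Total = 605 m; ⌈605/130⌉ = 5.
At least 5 paper rolls are required, but only 4 are allowed.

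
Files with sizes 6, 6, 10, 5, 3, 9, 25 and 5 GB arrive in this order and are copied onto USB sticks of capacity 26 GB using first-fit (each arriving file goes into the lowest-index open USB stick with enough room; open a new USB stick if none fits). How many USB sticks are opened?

3

  6 → USB stick 1 (new)  [load 6/26]
  6 → USB stick 1  [load 12/26]
  10 → USB stick 1  [load 22/26]
  5 → USB stick 2 (new)  [load 5/26]
  3 → USB stick 1  [load 25/26]
  9 → USB stick 2  [load 14/26]
  25 → USB stick 3 (new)  [load 25/26]
  5 → USB stick 2  [load 19/26]
3 USB sticks opened.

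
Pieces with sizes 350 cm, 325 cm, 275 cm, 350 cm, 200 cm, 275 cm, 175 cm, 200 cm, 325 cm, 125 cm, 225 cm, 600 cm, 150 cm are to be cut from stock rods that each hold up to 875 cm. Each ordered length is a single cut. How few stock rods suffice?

Total = 600 + 350 + 350 + 325 + 325 + 275 + 275 + 225 + 200 + 200 + 175 + 150 + 125 = 3575 cm.
Lower bound: ⌈3575/875⌉ = 5 stock rods.
A packing using 5 stock rods:
  stock rod 1: 600 + 275 = 875
  stock rod 2: 350 + 350 + 175 = 875
  stock rod 3: 325 + 325 + 225 = 875
  stock rod 4: 275 + 200 + 200 + 150 = 825
  stock rod 5: 125 = 125
This matches the lower bound, so 5 is optimal.

5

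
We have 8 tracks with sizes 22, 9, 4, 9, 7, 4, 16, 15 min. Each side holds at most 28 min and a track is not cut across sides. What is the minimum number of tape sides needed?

Total = 22 + 16 + 15 + 9 + 9 + 7 + 4 + 4 = 86 min.
Lower bound: ⌈86/28⌉ = 4 tape sides.
A packing using 4 tape sides:
  side 1: 22 + 4 = 26
  side 2: 16 + 9 = 25
  side 3: 15 + 9 + 4 = 28
  side 4: 7 = 7
This matches the lower bound, so 4 is optimal.

4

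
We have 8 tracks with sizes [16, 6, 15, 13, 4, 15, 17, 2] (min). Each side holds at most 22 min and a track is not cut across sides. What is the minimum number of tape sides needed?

5

Total = 17 + 16 + 15 + 15 + 13 + 6 + 4 + 2 = 88 min.
Lower bound: ⌈88/22⌉ = 4 tape sides.
Also, 5 tracks each exceed 11 min, and no two of those can share a side, so at least 5 tape sides are needed.
A packing using 5 tape sides:
  side 1: 17 + 4 = 21
  side 2: 16 + 6 = 22
  side 3: 15 + 2 = 17
  side 4: 15 = 15
  side 5: 13 = 13
This matches the lower bound, so 5 is optimal.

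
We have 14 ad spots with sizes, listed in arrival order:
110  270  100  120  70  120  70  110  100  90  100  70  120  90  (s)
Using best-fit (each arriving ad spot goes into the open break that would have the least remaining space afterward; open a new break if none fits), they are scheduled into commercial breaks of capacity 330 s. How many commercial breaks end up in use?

5

  110 → break 1 (new)  [load 110/330]
  270 → break 2 (new)  [load 270/330]
  100 → break 1  [load 210/330]
  120 → break 1  [load 330/330]
  70 → break 3 (new)  [load 70/330]
  120 → break 3  [load 190/330]
  70 → break 3  [load 260/330]
  110 → break 4 (new)  [load 110/330]
  100 → break 4  [load 210/330]
  90 → break 4  [load 300/330]
  100 → break 5 (new)  [load 100/330]
  70 → break 3  [load 330/330]
  120 → break 5  [load 220/330]
  90 → break 5  [load 310/330]
5 commercial breaks opened.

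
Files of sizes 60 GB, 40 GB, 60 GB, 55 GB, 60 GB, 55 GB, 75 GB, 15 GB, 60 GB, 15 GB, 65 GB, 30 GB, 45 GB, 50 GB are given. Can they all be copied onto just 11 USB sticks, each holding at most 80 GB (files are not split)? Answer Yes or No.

Yes

A valid assignment using 11 USB sticks:
  USB stick 1: 75 = 75
  USB stick 2: 65 + 15 = 80
  USB stick 3: 60 + 15 = 75
  USB stick 4: 60 = 60
  USB stick 5: 60 = 60
  USB stick 6: 60 = 60
  USB stick 7: 55 = 55
  USB stick 8: 55 = 55
  USB stick 9: 50 + 30 = 80
  USB stick 10: 45 = 45
  USB stick 11: 40 = 40
Every load is within 80 GB, so 11 USB sticks suffice.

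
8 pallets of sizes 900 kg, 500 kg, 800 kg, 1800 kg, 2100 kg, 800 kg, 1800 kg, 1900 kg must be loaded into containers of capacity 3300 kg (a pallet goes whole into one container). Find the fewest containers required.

Total = 2100 + 1900 + 1800 + 1800 + 900 + 800 + 800 + 500 = 10600 kg.
Lower bound: ⌈10600/3300⌉ = 4 containers.
A packing using 4 containers:
  container 1: 2100 + 900 = 3000
  container 2: 1900 + 800 + 500 = 3200
  container 3: 1800 + 800 = 2600
  container 4: 1800 = 1800
This matches the lower bound, so 4 is optimal.

4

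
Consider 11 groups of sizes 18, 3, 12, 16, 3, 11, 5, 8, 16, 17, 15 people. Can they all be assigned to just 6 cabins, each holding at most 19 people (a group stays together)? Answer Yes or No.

Total = 124 people; ⌈124/19⌉ = 7.
At least 7 cabins are required, but only 6 are allowed.

No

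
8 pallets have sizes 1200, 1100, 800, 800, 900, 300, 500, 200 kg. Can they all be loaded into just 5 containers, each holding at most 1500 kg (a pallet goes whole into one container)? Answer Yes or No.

A valid assignment using 5 containers:
  container 1: 1200 + 300 = 1500
  container 2: 1100 + 200 = 1300
  container 3: 900 + 500 = 1400
  container 4: 800 = 800
  container 5: 800 = 800
Every load is within 1500 kg, so 5 containers suffice.

Yes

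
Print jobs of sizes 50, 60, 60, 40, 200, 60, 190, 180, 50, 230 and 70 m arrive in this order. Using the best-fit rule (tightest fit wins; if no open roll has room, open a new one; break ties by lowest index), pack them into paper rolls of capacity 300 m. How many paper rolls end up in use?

5

  50 → roll 1 (new)  [load 50/300]
  60 → roll 1  [load 110/300]
  60 → roll 1  [load 170/300]
  40 → roll 1  [load 210/300]
  200 → roll 2 (new)  [load 200/300]
  60 → roll 1  [load 270/300]
  190 → roll 3 (new)  [load 190/300]
  180 → roll 4 (new)  [load 180/300]
  50 → roll 2  [load 250/300]
  230 → roll 5 (new)  [load 230/300]
  70 → roll 5  [load 300/300]
5 paper rolls opened.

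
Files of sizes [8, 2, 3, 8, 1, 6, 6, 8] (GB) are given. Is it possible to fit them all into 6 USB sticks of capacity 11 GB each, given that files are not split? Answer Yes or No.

Yes

A valid assignment using 5 USB sticks:
  USB stick 1: 8 + 3 = 11
  USB stick 2: 8 + 2 + 1 = 11
  USB stick 3: 8 = 8
  USB stick 4: 6 = 6
  USB stick 5: 6 = 6
That uses only 5 ≤ 6, so 6 USB sticks are enough.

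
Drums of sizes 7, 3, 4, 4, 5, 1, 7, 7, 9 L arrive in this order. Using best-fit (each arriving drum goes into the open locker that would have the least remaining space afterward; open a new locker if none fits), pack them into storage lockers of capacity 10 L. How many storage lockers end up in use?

6

  7 → locker 1 (new)  [load 7/10]
  3 → locker 1  [load 10/10]
  4 → locker 2 (new)  [load 4/10]
  4 → locker 2  [load 8/10]
  5 → locker 3 (new)  [load 5/10]
  1 → locker 2  [load 9/10]
  7 → locker 4 (new)  [load 7/10]
  7 → locker 5 (new)  [load 7/10]
  9 → locker 6 (new)  [load 9/10]
6 storage lockers opened.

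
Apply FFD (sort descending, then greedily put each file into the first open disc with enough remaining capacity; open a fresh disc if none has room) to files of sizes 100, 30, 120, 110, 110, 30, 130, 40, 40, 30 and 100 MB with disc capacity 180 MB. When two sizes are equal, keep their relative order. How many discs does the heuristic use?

6

Sorted descending: 130, 120, 110, 110, 100, 100, 40, 40, 30, 30, 30.
  130 → disc 1 (new)  [load 130/180]
  120 → disc 2 (new)  [load 120/180]
  110 → disc 3 (new)  [load 110/180]
  110 → disc 4 (new)  [load 110/180]
  100 → disc 5 (new)  [load 100/180]
  100 → disc 6 (new)  [load 100/180]
  40 → disc 1  [load 170/180]
  40 → disc 2  [load 160/180]
  30 → disc 3  [load 140/180]
  30 → disc 3  [load 170/180]
  30 → disc 4  [load 140/180]
6 discs opened.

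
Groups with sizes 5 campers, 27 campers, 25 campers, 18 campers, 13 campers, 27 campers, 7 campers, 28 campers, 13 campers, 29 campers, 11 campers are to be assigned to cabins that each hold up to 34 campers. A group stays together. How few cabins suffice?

7

Total = 29 + 28 + 27 + 27 + 25 + 18 + 13 + 13 + 11 + 7 + 5 = 203 campers.
Lower bound: ⌈203/34⌉ = 6 cabins.
A packing using 7 cabins:
  cabin 1: 29 + 5 = 34
  cabin 2: 28 = 28
  cabin 3: 27 + 7 = 34
  cabin 4: 27 = 27
  cabin 5: 25 = 25
  cabin 6: 18 + 13 = 31
  cabin 7: 13 + 11 = 24
No arrangement into 6 cabins stays within capacity, so 7 is optimal.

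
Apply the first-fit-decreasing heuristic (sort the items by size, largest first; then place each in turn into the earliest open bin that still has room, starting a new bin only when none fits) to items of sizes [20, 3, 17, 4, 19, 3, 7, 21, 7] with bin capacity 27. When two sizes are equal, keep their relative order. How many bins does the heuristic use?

4

Sorted descending: 21, 20, 19, 17, 7, 7, 4, 3, 3.
  21 → bin 1 (new)  [load 21/27]
  20 → bin 2 (new)  [load 20/27]
  19 → bin 3 (new)  [load 19/27]
  17 → bin 4 (new)  [load 17/27]
  7 → bin 2  [load 27/27]
  7 → bin 3  [load 26/27]
  4 → bin 1  [load 25/27]
  3 → bin 4  [load 20/27]
  3 → bin 4  [load 23/27]
4 bins opened.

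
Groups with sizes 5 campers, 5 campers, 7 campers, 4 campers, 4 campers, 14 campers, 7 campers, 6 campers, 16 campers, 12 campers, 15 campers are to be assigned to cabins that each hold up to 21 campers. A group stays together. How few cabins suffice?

Total = 16 + 15 + 14 + 12 + 7 + 7 + 6 + 5 + 5 + 4 + 4 = 95 campers.
Lower bound: ⌈95/21⌉ = 5 cabins.
A packing using 5 cabins:
  cabin 1: 16 + 5 = 21
  cabin 2: 15 + 6 = 21
  cabin 3: 14 + 7 = 21
  cabin 4: 12 + 7 = 19
  cabin 5: 5 + 4 + 4 = 13
This matches the lower bound, so 5 is optimal.

5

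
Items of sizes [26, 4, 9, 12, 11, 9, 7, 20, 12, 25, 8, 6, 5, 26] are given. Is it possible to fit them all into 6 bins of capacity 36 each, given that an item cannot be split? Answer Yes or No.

A valid assignment using 6 bins:
  bin 1: 26 + 9 = 35
  bin 2: 26 + 9 = 35
  bin 3: 25 + 11 = 36
  bin 4: 20 + 12 + 4 = 36
  bin 5: 12 + 8 + 7 + 6 = 33
  bin 6: 5 = 5
Every load is within 36, so 6 bins suffice.

Yes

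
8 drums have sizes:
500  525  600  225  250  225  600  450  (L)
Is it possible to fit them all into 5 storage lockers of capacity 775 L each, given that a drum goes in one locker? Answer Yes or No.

Yes

A valid assignment using 5 storage lockers:
  locker 1: 600 = 600
  locker 2: 600 = 600
  locker 3: 525 + 250 = 775
  locker 4: 500 + 225 = 725
  locker 5: 450 + 225 = 675
Every load is within 775 L, so 5 storage lockers suffice.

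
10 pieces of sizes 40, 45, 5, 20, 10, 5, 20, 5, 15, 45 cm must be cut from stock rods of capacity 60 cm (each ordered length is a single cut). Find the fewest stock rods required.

Total = 45 + 45 + 40 + 20 + 20 + 15 + 10 + 5 + 5 + 5 = 210 cm.
Lower bound: ⌈210/60⌉ = 4 stock rods.
A packing using 4 stock rods:
  stock rod 1: 45 + 15 = 60
  stock rod 2: 45 + 10 + 5 = 60
  stock rod 3: 40 + 20 = 60
  stock rod 4: 20 + 5 + 5 = 30
This matches the lower bound, so 4 is optimal.

4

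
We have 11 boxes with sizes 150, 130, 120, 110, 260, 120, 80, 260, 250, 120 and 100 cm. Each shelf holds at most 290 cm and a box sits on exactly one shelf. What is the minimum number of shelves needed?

7

Total = 260 + 260 + 250 + 150 + 130 + 120 + 120 + 120 + 110 + 100 + 80 = 1700 cm.
Lower bound: ⌈1700/290⌉ = 6 shelves.
A packing using 7 shelves:
  shelf 1: 260 = 260
  shelf 2: 260 = 260
  shelf 3: 250 = 250
  shelf 4: 150 + 130 = 280
  shelf 5: 120 + 120 = 240
  shelf 6: 120 + 110 = 230
  shelf 7: 100 + 80 = 180
No arrangement into 6 shelves stays within capacity, so 7 is optimal.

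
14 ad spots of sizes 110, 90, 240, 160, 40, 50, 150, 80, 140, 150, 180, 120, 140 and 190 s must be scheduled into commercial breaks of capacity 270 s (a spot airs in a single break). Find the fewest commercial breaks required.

Total = 240 + 190 + 180 + 160 + 150 + 150 + 140 + 140 + 120 + 110 + 90 + 80 + 50 + 40 = 1840 s.
Lower bound: ⌈1840/270⌉ = 7 commercial breaks.
Also, 8 ad spots each exceed 135 s, and no two of those can share a break, so at least 8 commercial breaks are needed.
A packing using 8 commercial breaks:
  break 1: 240 = 240
  break 2: 190 + 80 = 270
  break 3: 180 + 90 = 270
  break 4: 160 + 110 = 270
  break 5: 150 + 120 = 270
  break 6: 150 + 50 + 40 = 240
  break 7: 140 = 140
  break 8: 140 = 140
This matches the lower bound, so 8 is optimal.

8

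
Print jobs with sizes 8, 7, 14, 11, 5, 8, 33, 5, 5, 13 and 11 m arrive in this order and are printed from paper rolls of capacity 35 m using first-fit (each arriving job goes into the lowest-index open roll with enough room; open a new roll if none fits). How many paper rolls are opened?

4

  8 → roll 1 (new)  [load 8/35]
  7 → roll 1  [load 15/35]
  14 → roll 1  [load 29/35]
  11 → roll 2 (new)  [load 11/35]
  5 → roll 1  [load 34/35]
  8 → roll 2  [load 19/35]
  33 → roll 3 (new)  [load 33/35]
  5 → roll 2  [load 24/35]
  5 → roll 2  [load 29/35]
  13 → roll 4 (new)  [load 13/35]
  11 → roll 4  [load 24/35]
4 paper rolls opened.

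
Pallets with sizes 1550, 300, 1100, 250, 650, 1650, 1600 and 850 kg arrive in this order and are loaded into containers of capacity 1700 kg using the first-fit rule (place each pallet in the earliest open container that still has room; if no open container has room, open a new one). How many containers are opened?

  1550 → container 1 (new)  [load 1550/1700]
  300 → container 2 (new)  [load 300/1700]
  1100 → container 2  [load 1400/1700]
  250 → container 2  [load 1650/1700]
  650 → container 3 (new)  [load 650/1700]
  1650 → container 4 (new)  [load 1650/1700]
  1600 → container 5 (new)  [load 1600/1700]
  850 → container 3  [load 1500/1700]
5 containers opened.

5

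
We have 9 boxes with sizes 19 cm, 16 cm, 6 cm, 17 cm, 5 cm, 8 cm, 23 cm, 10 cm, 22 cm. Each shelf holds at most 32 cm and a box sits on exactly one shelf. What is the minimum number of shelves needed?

Total = 23 + 22 + 19 + 17 + 16 + 10 + 8 + 6 + 5 = 126 cm.
Lower bound: ⌈126/32⌉ = 4 shelves.
A packing using 5 shelves:
  shelf 1: 23 + 8 = 31
  shelf 2: 22 + 10 = 32
  shelf 3: 19 + 6 + 5 = 30
  shelf 4: 17 = 17
  shelf 5: 16 = 16
No arrangement into 4 shelves stays within capacity, so 5 is optimal.

5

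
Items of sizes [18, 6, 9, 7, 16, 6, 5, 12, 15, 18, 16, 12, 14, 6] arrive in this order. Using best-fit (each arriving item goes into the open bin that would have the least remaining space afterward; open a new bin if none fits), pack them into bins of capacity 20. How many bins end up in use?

10

  18 → bin 1 (new)  [load 18/20]
  6 → bin 2 (new)  [load 6/20]
  9 → bin 2  [load 15/20]
  7 → bin 3 (new)  [load 7/20]
  16 → bin 4 (new)  [load 16/20]
  6 → bin 3  [load 13/20]
  5 → bin 2  [load 20/20]
  12 → bin 5 (new)  [load 12/20]
  15 → bin 6 (new)  [load 15/20]
  18 → bin 7 (new)  [load 18/20]
  16 → bin 8 (new)  [load 16/20]
  12 → bin 9 (new)  [load 12/20]
  14 → bin 10 (new)  [load 14/20]
  6 → bin 10  [load 20/20]
10 bins opened.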